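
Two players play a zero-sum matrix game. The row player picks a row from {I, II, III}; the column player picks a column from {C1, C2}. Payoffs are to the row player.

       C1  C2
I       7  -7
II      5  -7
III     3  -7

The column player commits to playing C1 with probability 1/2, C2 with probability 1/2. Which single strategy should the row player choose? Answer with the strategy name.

I

Expected payoff of I: (1/2)·7 + (1/2)·(-7) = 0.
Expected payoff of II: (1/2)·5 + (1/2)·(-7) = -1.
Expected payoff of III: (1/2)·3 + (1/2)·(-7) = -2.
The largest is 0, so the row player's best response is I.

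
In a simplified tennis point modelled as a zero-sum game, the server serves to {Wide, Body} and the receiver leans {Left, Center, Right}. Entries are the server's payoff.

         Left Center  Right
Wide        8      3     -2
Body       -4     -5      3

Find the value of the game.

-1/13

Row minima: Wide → -2, Body → -5; maximin = -2.
Column maxima: Left → 8, Center → 3, Right → 3; minimax = 3.
-2 ≠ 3, so there is no saddle point; optimal play is mixed.
Left is strictly dominated by Center (it gives the server strictly more in every row), so the receiver never plays it.
On the remaining 2×2 (Wide, Body vs Center, Right):
Let the server play Wide with probability p. Expected payoff against Center: 3p + (-5)(1−p) = 8p − 5; against Right: (-2)p + 3(1−p) = −5p + 3.
Setting these equal: 8p − 5 = −5p + 3 ⇒ 13p = 8 ⇒ p = 8/13, and the value is (8)·(8/13) − 5 = -1/13.
For the receiver: with q = P(Center), equating Wide's and Body's payoffs gives 5q − 2 = −8q + 3 ⇒ q = 5/13.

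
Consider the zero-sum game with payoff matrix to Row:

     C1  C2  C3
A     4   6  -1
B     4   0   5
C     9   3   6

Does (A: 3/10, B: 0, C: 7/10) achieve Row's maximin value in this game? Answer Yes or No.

Against C1 this mix gives (3/10)·4 + (7/10)·9 = 15/2.
Against C2 this mix gives (3/10)·6 + (7/10)·3 = 39/10.
Against C3 this mix gives (3/10)·(-1) + (7/10)·6 = 39/10.
All of Column's active replies (C2, C3) yield 39/10, and no column does worse for Row. The mix makes Column indifferent and guarantees 39/10, so it is optimal.

Yes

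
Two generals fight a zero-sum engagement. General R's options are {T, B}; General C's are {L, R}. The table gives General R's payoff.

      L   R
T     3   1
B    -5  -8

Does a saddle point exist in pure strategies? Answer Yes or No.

Yes

Row minima: T → 1, B → -8; maximin = 1.
Column maxima: L → 3, R → 1; minimax = 1.
maximin = minimax = 1, so a saddle point exists.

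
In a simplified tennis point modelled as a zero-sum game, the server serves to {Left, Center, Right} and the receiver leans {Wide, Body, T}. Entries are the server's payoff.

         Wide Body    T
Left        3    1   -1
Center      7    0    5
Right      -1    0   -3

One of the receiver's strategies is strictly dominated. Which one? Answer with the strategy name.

Wide

T holds the server's payoff strictly below Wide in every row: -1 < 3, 5 < 7, -3 < -1.
So Wide is strictly dominated for the receiver.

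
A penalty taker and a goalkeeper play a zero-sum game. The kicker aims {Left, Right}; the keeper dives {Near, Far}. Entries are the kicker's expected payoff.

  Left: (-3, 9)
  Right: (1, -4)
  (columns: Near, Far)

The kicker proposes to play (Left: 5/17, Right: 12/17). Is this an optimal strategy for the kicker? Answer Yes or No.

Yes

Against Near this mix gives (5/17)·(-3) + (12/17)·1 = -3/17.
Against Far this mix gives (5/17)·9 + (12/17)·(-4) = -3/17.
All of the keeper's active replies (Near, Far) yield -3/17, and no column does worse for the kicker. The mix makes the keeper indifferent and guarantees -3/17, so it is optimal.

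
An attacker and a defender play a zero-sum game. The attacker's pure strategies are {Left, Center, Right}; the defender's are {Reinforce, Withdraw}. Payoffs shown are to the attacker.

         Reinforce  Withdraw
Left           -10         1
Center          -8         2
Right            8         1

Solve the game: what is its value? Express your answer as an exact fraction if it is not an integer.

Row minima: Left → -10, Center → -8, Right → 1; maximin = 1.
Column maxima: Reinforce → 8, Withdraw → 2; minimax = 2.
1 ≠ 2, so there is no saddle point; optimal play is mixed.
Left is strictly dominated by Center, so the attacker never plays it.
On the remaining 2×2 (Center, Right vs Reinforce, Withdraw):
Let the attacker play Center with probability p. Expected payoff against Reinforce: (-8)p + 8(1−p) = −16p + 8; against Withdraw: 2p + 1(1−p) = p + 1.
Setting these equal: −16p + 8 = p + 1 ⇒ −17p = -7 ⇒ p = 7/17, and the value is (-16)·(7/17) + 8 = 24/17.
For the defender: with q = P(Reinforce), equating Center's and Right's payoffs gives −10q + 2 = 7q + 1 ⇒ q = 1/17.

24/17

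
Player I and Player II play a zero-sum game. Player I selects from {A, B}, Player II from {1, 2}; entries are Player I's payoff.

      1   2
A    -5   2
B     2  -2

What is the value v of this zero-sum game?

-6/11

Row minima: A → -5, B → -2; maximin = -2.
Column maxima: 1 → 2, 2 → 2; minimax = 2.
-2 ≠ 2, so there is no saddle point; optimal play is mixed.
Let Player I play A with probability p. Expected payoff against 1: (-5)p + 2(1−p) = −7p + 2; against 2: 2p + (-2)(1−p) = 4p − 2.
Setting these equal: −7p + 2 = 4p − 2 ⇒ −11p = -4 ⇒ p = 4/11, and the value is (-7)·(4/11) + 2 = -6/11.
For Player II: with q = P(1), equating A's and B's payoffs gives −7q + 2 = 4q − 2 ⇒ q = 4/11.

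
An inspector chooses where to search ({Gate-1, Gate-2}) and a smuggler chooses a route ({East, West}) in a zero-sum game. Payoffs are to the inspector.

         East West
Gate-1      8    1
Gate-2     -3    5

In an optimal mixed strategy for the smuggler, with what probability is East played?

Row minima: Gate-1 → 1, Gate-2 → -3; maximin = 1.
Column maxima: East → 8, West → 5; minimax = 5.
1 ≠ 5, so there is no saddle point; optimal play is mixed.
Let the inspector play Gate-1 with probability p. Expected payoff against East: 8p + (-3)(1−p) = 11p − 3; against West: 1p + 5(1−p) = −4p + 5.
Setting these equal: 11p − 3 = −4p + 5 ⇒ 15p = 8 ⇒ p = 8/15, and the value is (11)·(8/15) − 3 = 43/15.
For the smuggler: with q = P(East), equating Gate-1's and Gate-2's payoffs gives 7q + 1 = −8q + 5 ⇒ q = 4/15.

4/15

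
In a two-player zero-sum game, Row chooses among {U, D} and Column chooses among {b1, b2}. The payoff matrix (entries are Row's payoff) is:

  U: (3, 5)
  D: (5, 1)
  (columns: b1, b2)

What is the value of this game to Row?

Row minima: U → 3, D → 1; maximin = 3.
Column maxima: b1 → 5, b2 → 5; minimax = 5.
3 ≠ 5, so there is no saddle point; optimal play is mixed.
Let Row play U with probability p. Expected payoff against b1: 3p + 5(1−p) = −2p + 5; against b2: 5p + 1(1−p) = 4p + 1.
Setting these equal: −2p + 5 = 4p + 1 ⇒ −6p = -4 ⇒ p = 2/3, and the value is (-2)·(2/3) + 5 = 11/3.
For Column: with q = P(b1), equating U's and D's payoffs gives −2q + 5 = 4q + 1 ⇒ q = 2/3.

11/3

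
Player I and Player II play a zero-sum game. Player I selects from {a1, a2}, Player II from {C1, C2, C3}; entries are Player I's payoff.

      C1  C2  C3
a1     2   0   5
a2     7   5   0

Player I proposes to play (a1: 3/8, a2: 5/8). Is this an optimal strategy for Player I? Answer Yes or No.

No

Against C1 this mix gives (3/8)·2 + (5/8)·7 = 41/8.
Against C2 this mix gives (3/8)·0 + (5/8)·5 = 25/8.
Against C3 this mix gives (3/8)·5 + (5/8)·0 = 15/8.
Player II will play C3, holding Player I to 15/8. Shifting weight toward the row that does better against C3 would raise this floor (the equalizing mix achieves 5/2 against both C3 and C2), so the proposed strategy is not optimal.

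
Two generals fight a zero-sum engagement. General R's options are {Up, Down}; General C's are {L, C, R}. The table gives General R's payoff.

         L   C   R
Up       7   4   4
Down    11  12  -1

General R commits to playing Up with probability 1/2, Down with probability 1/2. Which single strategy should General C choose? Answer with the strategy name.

R

If General C plays L, General R's expected payoff is (1/2)·7 + (1/2)·11 = 9.
If General C plays C, General R's expected payoff is (1/2)·4 + (1/2)·12 = 8.
If General C plays R, General R's expected payoff is (1/2)·4 + (1/2)·(-1) = 3/2.
General C minimizes General R's payoff; the smallest is 3/2, so the best response is R.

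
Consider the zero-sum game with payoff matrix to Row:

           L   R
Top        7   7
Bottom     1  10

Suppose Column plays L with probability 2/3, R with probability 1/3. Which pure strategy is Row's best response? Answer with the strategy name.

Top

Expected payoff of Top: (2/3)·7 + (1/3)·7 = 7.
Expected payoff of Bottom: (2/3)·1 + (1/3)·10 = 4.
The largest is 7, so Row's best response is Top.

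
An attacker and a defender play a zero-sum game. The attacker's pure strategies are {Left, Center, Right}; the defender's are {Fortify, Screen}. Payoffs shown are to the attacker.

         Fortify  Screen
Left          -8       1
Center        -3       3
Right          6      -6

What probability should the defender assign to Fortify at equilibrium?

1/2

Row minima: Left → -8, Center → -3, Right → -6; maximin = -3.
Column maxima: Fortify → 6, Screen → 3; minimax = 3.
-3 ≠ 3, so there is no saddle point; optimal play is mixed.
Left is strictly dominated by Center, so the attacker never plays it.
On the remaining 2×2 (Center, Right vs Fortify, Screen):
Let the attacker play Center with probability p. Expected payoff against Fortify: (-3)p + 6(1−p) = −9p + 6; against Screen: 3p + (-6)(1−p) = 9p − 6.
Setting these equal: −9p + 6 = 9p − 6 ⇒ −18p = -12 ⇒ p = 2/3, and the value is (-9)·(2/3) + 6 = 0.
For the defender: with q = P(Fortify), equating Center's and Right's payoffs gives −6q + 3 = 12q − 6 ⇒ q = 1/2.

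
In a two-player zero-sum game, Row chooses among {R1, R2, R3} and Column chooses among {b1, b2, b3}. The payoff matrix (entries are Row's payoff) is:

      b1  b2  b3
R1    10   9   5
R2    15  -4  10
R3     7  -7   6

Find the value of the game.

Row minima: R1 → 5, R2 → -4, R3 → -7; maximin = 5.
Column maxima: b1 → 15, b2 → 9, b3 → 10; minimax = 9.
5 ≠ 9, so there is no saddle point; optimal play is mixed.
R3 is strictly dominated by R2, so Row never plays it.
b1 is strictly dominated by b2 (it gives Row strictly more in every row), so Column never plays it.
On the remaining 2×2 (R1, R2 vs b2, b3):
Let Row play R1 with probability p. Expected payoff against b2: 9p + (-4)(1−p) = 13p − 4; against b3: 5p + 10(1−p) = −5p + 10.
Setting these equal: 13p − 4 = −5p + 10 ⇒ 18p = 14 ⇒ p = 7/9, and the value is (13)·(7/9) − 4 = 55/9.
For Column: with q = P(b2), equating R1's and R2's payoffs gives 4q + 5 = −14q + 10 ⇒ q = 5/18.

55/9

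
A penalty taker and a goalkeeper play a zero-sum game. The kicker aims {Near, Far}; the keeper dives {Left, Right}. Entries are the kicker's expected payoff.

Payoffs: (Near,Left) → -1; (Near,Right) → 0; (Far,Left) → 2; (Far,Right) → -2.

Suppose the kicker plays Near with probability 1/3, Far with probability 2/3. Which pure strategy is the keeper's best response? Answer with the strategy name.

If the keeper plays Left, the kicker's expected payoff is (1/3)·(-1) + (2/3)·2 = 1.
If the keeper plays Right, the kicker's expected payoff is (1/3)·0 + (2/3)·(-2) = -4/3.
The keeper minimizes the kicker's payoff; the smallest is -4/3, so the best response is Right.

Right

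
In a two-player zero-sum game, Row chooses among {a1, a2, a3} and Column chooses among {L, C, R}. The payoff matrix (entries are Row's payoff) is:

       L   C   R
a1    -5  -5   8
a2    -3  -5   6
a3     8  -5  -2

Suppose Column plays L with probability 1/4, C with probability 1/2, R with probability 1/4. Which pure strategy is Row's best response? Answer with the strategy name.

a3

Expected payoff of a1: (1/4)·(-5) + (1/2)·(-5) + (1/4)·8 = -7/4.
Expected payoff of a2: (1/4)·(-3) + (1/2)·(-5) + (1/4)·6 = -7/4.
Expected payoff of a3: (1/4)·8 + (1/2)·(-5) + (1/4)·(-2) = -1.
The largest is -1, so Row's best response is a3.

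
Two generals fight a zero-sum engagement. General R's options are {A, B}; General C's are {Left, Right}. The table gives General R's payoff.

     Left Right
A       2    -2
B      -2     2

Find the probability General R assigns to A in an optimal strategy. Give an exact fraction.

Row minima: A → -2, B → -2; maximin = -2.
Column maxima: Left → 2, Right → 2; minimax = 2.
-2 ≠ 2, so there is no saddle point; optimal play is mixed.
Let General R play A with probability p. Expected payoff against Left: 2p + (-2)(1−p) = 4p − 2; against Right: (-2)p + 2(1−p) = −4p + 2.
Setting these equal: 4p − 2 = −4p + 2 ⇒ 8p = 4 ⇒ p = 1/2, and the value is (4)·(1/2) − 2 = 0.
For General C: with q = P(Left), equating A's and B's payoffs gives 4q − 2 = −4q + 2 ⇒ q = 1/2.

1/2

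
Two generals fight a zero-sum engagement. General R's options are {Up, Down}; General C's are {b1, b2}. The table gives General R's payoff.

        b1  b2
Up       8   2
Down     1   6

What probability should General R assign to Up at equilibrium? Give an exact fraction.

5/11

Row minima: Up → 2, Down → 1; maximin = 2.
Column maxima: b1 → 8, b2 → 6; minimax = 6.
2 ≠ 6, so there is no saddle point; optimal play is mixed.
Let General R play Up with probability p. Expected payoff against b1: 8p + 1(1−p) = 7p + 1; against b2: 2p + 6(1−p) = −4p + 6.
Setting these equal: 7p + 1 = −4p + 6 ⇒ 11p = 5 ⇒ p = 5/11, and the value is (7)·(5/11) + 1 = 46/11.
For General C: with q = P(b1), equating Up's and Down's payoffs gives 6q + 2 = −5q + 6 ⇒ q = 4/11.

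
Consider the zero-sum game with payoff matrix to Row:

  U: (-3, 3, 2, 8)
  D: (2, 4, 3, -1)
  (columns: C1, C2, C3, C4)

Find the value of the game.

13/14

Row minima: U → -3, D → -1; maximin = -1.
Column maxima: C1 → 2, C2 → 4, C3 → 3, C4 → 8; minimax = 2.
-1 ≠ 2, so there is no saddle point; optimal play is mixed.
C2 is strictly dominated by C1 (it gives Row strictly more in every row), so Column never plays it.
C3 is strictly dominated by C1 (it gives Row strictly more in every row), so Column never plays it.
On the remaining 2×2 (U, D vs C1, C4):
Let Row play U with probability p. Expected payoff against C1: (-3)p + 2(1−p) = −5p + 2; against C4: 8p + (-1)(1−p) = 9p − 1.
Setting these equal: −5p + 2 = 9p − 1 ⇒ −14p = -3 ⇒ p = 3/14, and the value is (-5)·(3/14) + 2 = 13/14.
For Column: with q = P(C1), equating U's and D's payoffs gives −11q + 8 = 3q − 1 ⇒ q = 9/14.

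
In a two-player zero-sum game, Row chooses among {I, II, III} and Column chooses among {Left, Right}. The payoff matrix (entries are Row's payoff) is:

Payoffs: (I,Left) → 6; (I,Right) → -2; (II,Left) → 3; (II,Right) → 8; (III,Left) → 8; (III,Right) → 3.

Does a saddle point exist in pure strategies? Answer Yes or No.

No

Row minima: I → -2, II → 3, III → 3; maximin = 3.
Column maxima: Left → 8, Right → 8; minimax = 8.
3 ≠ 8, so no pure-strategy equilibrium exists.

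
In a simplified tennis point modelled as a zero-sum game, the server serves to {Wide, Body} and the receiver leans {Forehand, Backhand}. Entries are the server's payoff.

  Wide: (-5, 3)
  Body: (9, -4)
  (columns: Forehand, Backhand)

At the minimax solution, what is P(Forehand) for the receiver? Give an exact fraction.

Row minima: Wide → -5, Body → -4; maximin = -4.
Column maxima: Forehand → 9, Backhand → 3; minimax = 3.
-4 ≠ 3, so there is no saddle point; optimal play is mixed.
Let the server play Wide with probability p. Expected payoff against Forehand: (-5)p + 9(1−p) = −14p + 9; against Backhand: 3p + (-4)(1−p) = 7p − 4.
Setting these equal: −14p + 9 = 7p − 4 ⇒ −21p = -13 ⇒ p = 13/21, and the value is (-14)·(13/21) + 9 = 1/3.
For the receiver: with q = P(Forehand), equating Wide's and Body's payoffs gives −8q + 3 = 13q − 4 ⇒ q = 1/3.

1/3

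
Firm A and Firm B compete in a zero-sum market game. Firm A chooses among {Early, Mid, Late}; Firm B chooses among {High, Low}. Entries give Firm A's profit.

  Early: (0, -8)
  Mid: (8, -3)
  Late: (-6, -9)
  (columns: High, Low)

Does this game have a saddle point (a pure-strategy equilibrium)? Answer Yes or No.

Row minima: Early → -8, Mid → -3, Late → -9; maximin = -3.
Column maxima: High → 8, Low → -3; minimax = -3.
maximin = minimax = -3, so a saddle point exists.

Yes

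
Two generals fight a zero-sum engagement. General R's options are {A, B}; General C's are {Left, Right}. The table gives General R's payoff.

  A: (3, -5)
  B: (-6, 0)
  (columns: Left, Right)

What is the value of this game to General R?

-15/7

Row minima: A → -5, B → -6; maximin = -5.
Column maxima: Left → 3, Right → 0; minimax = 0.
-5 ≠ 0, so there is no saddle point; optimal play is mixed.
Let General R play A with probability p. Expected payoff against Left: 3p + (-6)(1−p) = 9p − 6; against Right: (-5)p + 0(1−p) = −5p.
Setting these equal: 9p − 6 = −5p ⇒ 14p = 6 ⇒ p = 3/7, and the value is (9)·(3/7) − 6 = -15/7.
For General C: with q = P(Left), equating A's and B's payoffs gives 8q − 5 = −6q ⇒ q = 5/14.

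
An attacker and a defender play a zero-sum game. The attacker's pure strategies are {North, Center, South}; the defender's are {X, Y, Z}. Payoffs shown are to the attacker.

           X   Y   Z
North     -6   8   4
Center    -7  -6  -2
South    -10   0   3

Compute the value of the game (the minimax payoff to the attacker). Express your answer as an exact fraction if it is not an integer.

-6

Row minima: North → -6, Center → -7, South → -10; maximin = -6.
Column maxima: X → -6, Y → 8, Z → 4; minimax = -6.
Since maximin = minimax = -6, there is a saddle point and the value is -6.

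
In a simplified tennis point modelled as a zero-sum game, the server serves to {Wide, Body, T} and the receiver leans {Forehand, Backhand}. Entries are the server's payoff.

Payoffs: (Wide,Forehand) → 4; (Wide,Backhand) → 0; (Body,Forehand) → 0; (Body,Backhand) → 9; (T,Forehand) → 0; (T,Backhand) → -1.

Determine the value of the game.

Row minima: Wide → 0, Body → 0, T → -1; maximin = 0.
Column maxima: Forehand → 4, Backhand → 9; minimax = 4.
0 ≠ 4, so there is no saddle point; optimal play is mixed.
T is strictly dominated by Wide, so the server never plays it.
On the remaining 2×2 (Wide, Body vs Forehand, Backhand):
Let the server play Wide with probability p. Expected payoff against Forehand: 4p + 0(1−p) = 4p; against Backhand: 0p + 9(1−p) = −9p + 9.
Setting these equal: 4p = −9p + 9 ⇒ 13p = 9 ⇒ p = 9/13, and the value is (4)·(9/13) = 36/13.
For the receiver: with q = P(Forehand), equating Wide's and Body's payoffs gives 4q = −9q + 9 ⇒ q = 9/13.

36/13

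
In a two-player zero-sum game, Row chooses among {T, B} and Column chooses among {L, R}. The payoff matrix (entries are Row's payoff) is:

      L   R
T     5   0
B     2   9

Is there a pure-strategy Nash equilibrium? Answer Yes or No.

No

Row minima: T → 0, B → 2; maximin = 2.
Column maxima: L → 5, R → 9; minimax = 5.
2 ≠ 5, so no pure-strategy equilibrium exists.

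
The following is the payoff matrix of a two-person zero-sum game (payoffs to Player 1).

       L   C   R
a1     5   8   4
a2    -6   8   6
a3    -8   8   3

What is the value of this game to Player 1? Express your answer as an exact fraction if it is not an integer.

54/13

Row minima: a1 → 4, a2 → -6, a3 → -8; maximin = 4.
Column maxima: L → 5, C → 8, R → 6; minimax = 5.
4 ≠ 5, so there is no saddle point; optimal play is mixed.
C is strictly dominated by L (it gives Player 1 strictly more in every row), so Player 2 never plays it.
With C eliminated, a3 is strictly dominated by a1 (a1 gives Player 1 strictly more in every remaining column), so Player 1 never plays it.
On the remaining 2×2 (a1, a2 vs L, R):
Let Player 1 play a1 with probability p. Expected payoff against L: 5p + (-6)(1−p) = 11p − 6; against R: 4p + 6(1−p) = −2p + 6.
Setting these equal: 11p − 6 = −2p + 6 ⇒ 13p = 12 ⇒ p = 12/13, and the value is (11)·(12/13) − 6 = 54/13.
For Player 2: with q = P(L), equating a1's and a2's payoffs gives q + 4 = −12q + 6 ⇒ q = 2/13.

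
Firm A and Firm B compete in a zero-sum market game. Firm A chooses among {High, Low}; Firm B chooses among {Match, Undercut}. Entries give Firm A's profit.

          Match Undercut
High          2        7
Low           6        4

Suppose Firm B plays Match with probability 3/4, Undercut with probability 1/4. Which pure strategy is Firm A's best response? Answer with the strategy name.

Expected payoff of High: (3/4)·2 + (1/4)·7 = 13/4.
Expected payoff of Low: (3/4)·6 + (1/4)·4 = 11/2.
The largest is 11/2, so Firm A's best response is Low.

Low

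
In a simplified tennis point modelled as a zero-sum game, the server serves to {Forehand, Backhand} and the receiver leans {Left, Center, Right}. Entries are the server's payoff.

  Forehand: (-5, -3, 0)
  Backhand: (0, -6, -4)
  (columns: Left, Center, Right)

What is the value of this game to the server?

Row minima: Forehand → -5, Backhand → -6; maximin = -5.
Column maxima: Left → 0, Center → -3, Right → 0; minimax = -3.
-5 ≠ -3, so there is no saddle point; optimal play is mixed.
Right is strictly dominated by Center (it gives the server strictly more in every row), so the receiver never plays it.
On the remaining 2×2 (Forehand, Backhand vs Left, Center):
Let the server play Forehand with probability p. Expected payoff against Left: (-5)p + 0(1−p) = −5p; against Center: (-3)p + (-6)(1−p) = 3p − 6.
Setting these equal: −5p = 3p − 6 ⇒ −8p = -6 ⇒ p = 3/4, and the value is (-5)·(3/4) = -15/4.
For the receiver: with q = P(Left), equating Forehand's and Backhand's payoffs gives −2q − 3 = 6q − 6 ⇒ q = 3/8.

-15/4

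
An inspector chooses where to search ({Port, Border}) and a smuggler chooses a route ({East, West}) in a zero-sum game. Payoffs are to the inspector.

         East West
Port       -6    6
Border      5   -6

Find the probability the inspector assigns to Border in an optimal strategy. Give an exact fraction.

Row minima: Port → -6, Border → -6; maximin = -6.
Column maxima: East → 5, West → 6; minimax = 5.
-6 ≠ 5, so there is no saddle point; optimal play is mixed.
Let the inspector play Port with probability p. Expected payoff against East: (-6)p + 5(1−p) = −11p + 5; against West: 6p + (-6)(1−p) = 12p − 6.
Setting these equal: −11p + 5 = 12p − 6 ⇒ −23p = -11 ⇒ p = 11/23, and the value is (-11)·(11/23) + 5 = -6/23.
For the smuggler: with q = P(East), equating Port's and Border's payoffs gives −12q + 6 = 11q − 6 ⇒ q = 12/23.

12/23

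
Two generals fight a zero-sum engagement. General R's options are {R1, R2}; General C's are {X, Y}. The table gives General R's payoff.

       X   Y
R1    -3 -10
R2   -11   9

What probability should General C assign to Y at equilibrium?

8/27

Row minima: R1 → -10, R2 → -11; maximin = -10.
Column maxima: X → -3, Y → 9; minimax = -3.
-10 ≠ -3, so there is no saddle point; optimal play is mixed.
Let General R play R1 with probability p. Expected payoff against X: (-3)p + (-11)(1−p) = 8p − 11; against Y: (-10)p + 9(1−p) = −19p + 9.
Setting these equal: 8p − 11 = −19p + 9 ⇒ 27p = 20 ⇒ p = 20/27, and the value is (8)·(20/27) − 11 = -137/27.
For General C: with q = P(X), equating R1's and R2's payoffs gives 7q − 10 = −20q + 9 ⇒ q = 19/27.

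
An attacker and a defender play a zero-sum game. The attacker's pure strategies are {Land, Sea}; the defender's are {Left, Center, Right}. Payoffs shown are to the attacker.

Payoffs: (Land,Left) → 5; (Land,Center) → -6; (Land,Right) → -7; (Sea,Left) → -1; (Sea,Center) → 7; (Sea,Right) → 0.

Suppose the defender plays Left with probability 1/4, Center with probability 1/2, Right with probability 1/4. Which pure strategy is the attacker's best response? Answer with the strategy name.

Sea

Expected payoff of Land: (1/4)·5 + (1/2)·(-6) + (1/4)·(-7) = -7/2.
Expected payoff of Sea: (1/4)·(-1) + (1/2)·7 + (1/4)·0 = 13/4.
The largest is 13/4, so the attacker's best response is Sea.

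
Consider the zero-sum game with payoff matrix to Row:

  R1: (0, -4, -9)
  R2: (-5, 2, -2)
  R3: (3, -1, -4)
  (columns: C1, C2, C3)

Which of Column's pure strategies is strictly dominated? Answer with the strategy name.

C3 holds Row's payoff strictly below C2 in every row: -9 < -4, -2 < 2, -4 < -1.
So C2 is strictly dominated for Column.

C2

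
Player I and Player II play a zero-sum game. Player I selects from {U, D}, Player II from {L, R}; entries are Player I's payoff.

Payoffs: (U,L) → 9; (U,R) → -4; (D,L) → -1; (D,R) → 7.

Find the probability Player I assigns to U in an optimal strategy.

8/21

Row minima: U → -4, D → -1; maximin = -1.
Column maxima: L → 9, R → 7; minimax = 7.
-1 ≠ 7, so there is no saddle point; optimal play is mixed.
Let Player I play U with probability p. Expected payoff against L: 9p + (-1)(1−p) = 10p − 1; against R: (-4)p + 7(1−p) = −11p + 7.
Setting these equal: 10p − 1 = −11p + 7 ⇒ 21p = 8 ⇒ p = 8/21, and the value is (10)·(8/21) − 1 = 59/21.
For Player II: with q = P(L), equating U's and D's payoffs gives 13q − 4 = −8q + 7 ⇒ q = 11/21.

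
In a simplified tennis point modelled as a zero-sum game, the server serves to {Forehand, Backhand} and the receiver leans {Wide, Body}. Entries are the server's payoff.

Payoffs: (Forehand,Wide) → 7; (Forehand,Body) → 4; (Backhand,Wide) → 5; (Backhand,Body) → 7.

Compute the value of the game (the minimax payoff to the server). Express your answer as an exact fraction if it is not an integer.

Row minima: Forehand → 4, Backhand → 5; maximin = 5.
Column maxima: Wide → 7, Body → 7; minimax = 7.
5 ≠ 7, so there is no saddle point; optimal play is mixed.
Let the server play Forehand with probability p. Expected payoff against Wide: 7p + 5(1−p) = 2p + 5; against Body: 4p + 7(1−p) = −3p + 7.
Setting these equal: 2p + 5 = −3p + 7 ⇒ 5p = 2 ⇒ p = 2/5, and the value is (2)·(2/5) + 5 = 29/5.
For the receiver: with q = P(Wide), equating Forehand's and Backhand's payoffs gives 3q + 4 = −2q + 7 ⇒ q = 3/5.

29/5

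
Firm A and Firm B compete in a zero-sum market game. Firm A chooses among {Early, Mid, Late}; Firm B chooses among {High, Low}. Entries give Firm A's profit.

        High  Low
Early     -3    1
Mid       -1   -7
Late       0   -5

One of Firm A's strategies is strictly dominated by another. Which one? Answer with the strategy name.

Mid

Late gives a strictly higher payoff than Mid against every column: 0 > -1, -5 > -7.
So Mid is strictly dominated and Firm A never plays it.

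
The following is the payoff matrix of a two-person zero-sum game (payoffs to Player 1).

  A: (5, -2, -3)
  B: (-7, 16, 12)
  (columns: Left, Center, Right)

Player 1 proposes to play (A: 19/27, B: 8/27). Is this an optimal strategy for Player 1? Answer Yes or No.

Yes

Against Left this mix gives (19/27)·5 + (8/27)·(-7) = 13/9.
Against Center this mix gives (19/27)·(-2) + (8/27)·16 = 10/3.
Against Right this mix gives (19/27)·(-3) + (8/27)·12 = 13/9.
All of Player 2's active replies (Left, Right) yield 13/9, and no column does worse for Player 1. The mix makes Player 2 indifferent and guarantees 13/9, so it is optimal.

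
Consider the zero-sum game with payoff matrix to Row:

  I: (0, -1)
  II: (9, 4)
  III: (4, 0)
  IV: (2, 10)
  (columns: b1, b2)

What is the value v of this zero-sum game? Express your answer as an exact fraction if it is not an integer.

Row minima: I → -1, II → 4, III → 0, IV → 2; maximin = 4.
Column maxima: b1 → 9, b2 → 10; minimax = 9.
4 ≠ 9, so there is no saddle point; optimal play is mixed.
I is strictly dominated by II, so Row never plays it.
III is strictly dominated by II, so Row never plays it.
On the remaining 2×2 (II, IV vs b1, b2):
Let Row play II with probability p. Expected payoff against b1: 9p + 2(1−p) = 7p + 2; against b2: 4p + 10(1−p) = −6p + 10.
Setting these equal: 7p + 2 = −6p + 10 ⇒ 13p = 8 ⇒ p = 8/13, and the value is (7)·(8/13) + 2 = 82/13.
For Column: with q = P(b1), equating II's and IV's payoffs gives 5q + 4 = −8q + 10 ⇒ q = 6/13.

82/13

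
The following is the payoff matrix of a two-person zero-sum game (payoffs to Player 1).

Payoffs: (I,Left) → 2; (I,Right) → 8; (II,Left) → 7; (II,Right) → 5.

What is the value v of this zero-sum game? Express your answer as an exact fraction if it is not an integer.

Row minima: I → 2, II → 5; maximin = 5.
Column maxima: Left → 7, Right → 8; minimax = 7.
5 ≠ 7, so there is no saddle point; optimal play is mixed.
Let Player 1 play I with probability p. Expected payoff against Left: 2p + 7(1−p) = −5p + 7; against Right: 8p + 5(1−p) = 3p + 5.
Setting these equal: −5p + 7 = 3p + 5 ⇒ −8p = -2 ⇒ p = 1/4, and the value is (-5)·(1/4) + 7 = 23/4.
For Player 2: with q = P(Left), equating I's and II's payoffs gives −6q + 8 = 2q + 5 ⇒ q = 3/8.

23/4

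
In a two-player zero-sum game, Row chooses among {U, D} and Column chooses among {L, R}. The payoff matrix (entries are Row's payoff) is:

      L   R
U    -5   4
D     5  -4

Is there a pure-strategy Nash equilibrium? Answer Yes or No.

No

Row minima: U → -5, D → -4; maximin = -4.
Column maxima: L → 5, R → 4; minimax = 4.
-4 ≠ 4, so no pure-strategy equilibrium exists.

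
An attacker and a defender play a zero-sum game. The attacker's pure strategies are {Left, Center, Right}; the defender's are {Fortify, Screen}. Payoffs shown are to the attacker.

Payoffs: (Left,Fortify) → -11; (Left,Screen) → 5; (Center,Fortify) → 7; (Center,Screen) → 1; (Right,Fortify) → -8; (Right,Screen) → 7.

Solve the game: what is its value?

19/7

Row minima: Left → -11, Center → 1, Right → -8; maximin = 1.
Column maxima: Fortify → 7, Screen → 7; minimax = 7.
1 ≠ 7, so there is no saddle point; optimal play is mixed.
Left is strictly dominated by Right, so the attacker never plays it.
On the remaining 2×2 (Center, Right vs Fortify, Screen):
Let the attacker play Center with probability p. Expected payoff against Fortify: 7p + (-8)(1−p) = 15p − 8; against Screen: 1p + 7(1−p) = −6p + 7.
Setting these equal: 15p − 8 = −6p + 7 ⇒ 21p = 15 ⇒ p = 5/7, and the value is (15)·(5/7) − 8 = 19/7.
For the defender: with q = P(Fortify), equating Center's and Right's payoffs gives 6q + 1 = −15q + 7 ⇒ q = 2/7.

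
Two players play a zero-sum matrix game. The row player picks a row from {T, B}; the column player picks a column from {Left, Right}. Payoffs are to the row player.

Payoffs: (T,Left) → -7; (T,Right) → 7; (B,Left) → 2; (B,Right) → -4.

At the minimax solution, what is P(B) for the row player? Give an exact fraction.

7/10

Row minima: T → -7, B → -4; maximin = -4.
Column maxima: Left → 2, Right → 7; minimax = 2.
-4 ≠ 2, so there is no saddle point; optimal play is mixed.
Let the row player play T with probability p. Expected payoff against Left: (-7)p + 2(1−p) = −9p + 2; against Right: 7p + (-4)(1−p) = 11p − 4.
Setting these equal: −9p + 2 = 11p − 4 ⇒ −20p = -6 ⇒ p = 3/10, and the value is (-9)·(3/10) + 2 = -7/10.
For the column player: with q = P(Left), equating T's and B's payoffs gives −14q + 7 = 6q − 4 ⇒ q = 11/20.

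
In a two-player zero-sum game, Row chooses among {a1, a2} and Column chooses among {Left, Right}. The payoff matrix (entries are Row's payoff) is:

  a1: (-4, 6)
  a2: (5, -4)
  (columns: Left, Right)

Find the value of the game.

Row minima: a1 → -4, a2 → -4; maximin = -4.
Column maxima: Left → 5, Right → 6; minimax = 5.
-4 ≠ 5, so there is no saddle point; optimal play is mixed.
Let Row play a1 with probability p. Expected payoff against Left: (-4)p + 5(1−p) = −9p + 5; against Right: 6p + (-4)(1−p) = 10p − 4.
Setting these equal: −9p + 5 = 10p − 4 ⇒ −19p = -9 ⇒ p = 9/19, and the value is (-9)·(9/19) + 5 = 14/19.
For Column: with q = P(Left), equating a1's and a2's payoffs gives −10q + 6 = 9q − 4 ⇒ q = 10/19.

14/19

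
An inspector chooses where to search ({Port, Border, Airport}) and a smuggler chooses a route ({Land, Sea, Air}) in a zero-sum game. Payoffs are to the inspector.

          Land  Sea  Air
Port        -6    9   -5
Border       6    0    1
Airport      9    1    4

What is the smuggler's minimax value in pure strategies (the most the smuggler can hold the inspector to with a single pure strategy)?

4

Column maxima: Land → 9, Sea → 9, Air → 4.
The smallest of these is 4.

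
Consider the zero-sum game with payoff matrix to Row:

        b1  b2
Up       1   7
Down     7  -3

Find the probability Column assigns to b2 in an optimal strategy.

3/8

Row minima: Up → 1, Down → -3; maximin = 1.
Column maxima: b1 → 7, b2 → 7; minimax = 7.
1 ≠ 7, so there is no saddle point; optimal play is mixed.
Let Row play Up with probability p. Expected payoff against b1: 1p + 7(1−p) = −6p + 7; against b2: 7p + (-3)(1−p) = 10p − 3.
Setting these equal: −6p + 7 = 10p − 3 ⇒ −16p = -10 ⇒ p = 5/8, and the value is (-6)·(5/8) + 7 = 13/4.
For Column: with q = P(b1), equating Up's and Down's payoffs gives −6q + 7 = 10q − 3 ⇒ q = 5/8.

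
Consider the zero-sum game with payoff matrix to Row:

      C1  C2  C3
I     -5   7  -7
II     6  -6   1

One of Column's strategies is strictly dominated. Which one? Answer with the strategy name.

C1

C3 holds Row's payoff strictly below C1 in every row: -7 < -5, 1 < 6.
So C1 is strictly dominated for Column.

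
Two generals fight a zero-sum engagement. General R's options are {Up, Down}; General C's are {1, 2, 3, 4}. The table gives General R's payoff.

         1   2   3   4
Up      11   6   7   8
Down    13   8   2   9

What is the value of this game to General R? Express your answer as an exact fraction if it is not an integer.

44/7

Row minima: Up → 6, Down → 2; maximin = 6.
Column maxima: 1 → 13, 2 → 8, 3 → 7, 4 → 9; minimax = 7.
6 ≠ 7, so there is no saddle point; optimal play is mixed.
1 is strictly dominated by 2 (it gives General R strictly more in every row), so General C never plays it.
4 is strictly dominated by 2 (it gives General R strictly more in every row), so General C never plays it.
On the remaining 2×2 (Up, Down vs 2, 3):
Let General R play Up with probability p. Expected payoff against 2: 6p + 8(1−p) = −2p + 8; against 3: 7p + 2(1−p) = 5p + 2.
Setting these equal: −2p + 8 = 5p + 2 ⇒ −7p = -6 ⇒ p = 6/7, and the value is (-2)·(6/7) + 8 = 44/7.
For General C: with q = P(2), equating Up's and Down's payoffs gives −q + 7 = 6q + 2 ⇒ q = 5/7.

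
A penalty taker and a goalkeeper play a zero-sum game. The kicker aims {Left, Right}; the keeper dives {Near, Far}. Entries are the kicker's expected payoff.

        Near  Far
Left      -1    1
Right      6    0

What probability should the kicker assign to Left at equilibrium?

Row minima: Left → -1, Right → 0; maximin = 0.
Column maxima: Near → 6, Far → 1; minimax = 1.
0 ≠ 1, so there is no saddle point; optimal play is mixed.
Let the kicker play Left with probability p. Expected payoff against Near: (-1)p + 6(1−p) = −7p + 6; against Far: 1p + 0(1−p) = p.
Setting these equal: −7p + 6 = p ⇒ −8p = -6 ⇒ p = 3/4, and the value is (-7)·(3/4) + 6 = 3/4.
For the keeper: with q = P(Near), equating Left's and Right's payoffs gives −2q + 1 = 6q ⇒ q = 1/8.

3/4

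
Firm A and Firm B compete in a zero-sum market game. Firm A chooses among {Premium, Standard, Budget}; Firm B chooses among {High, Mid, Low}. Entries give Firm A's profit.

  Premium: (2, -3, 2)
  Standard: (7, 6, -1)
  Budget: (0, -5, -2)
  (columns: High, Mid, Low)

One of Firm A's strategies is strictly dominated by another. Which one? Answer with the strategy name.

Budget

Premium gives a strictly higher payoff than Budget against every column: 2 > 0, -3 > -5, 2 > -2.
So Budget is strictly dominated and Firm A never plays it.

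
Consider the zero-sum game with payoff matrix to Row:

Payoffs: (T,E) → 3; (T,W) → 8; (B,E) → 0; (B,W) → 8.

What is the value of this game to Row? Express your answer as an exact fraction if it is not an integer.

Row minima: T → 3, B → 0; maximin = 3.
Column maxima: E → 3, W → 8; minimax = 3.
Since maximin = minimax = 3, there is a saddle point and the value is 3.

3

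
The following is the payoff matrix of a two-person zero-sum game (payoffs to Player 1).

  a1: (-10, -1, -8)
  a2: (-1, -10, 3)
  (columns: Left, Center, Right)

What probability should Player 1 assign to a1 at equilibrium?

Row minima: a1 → -10, a2 → -10; maximin = -10.
Column maxima: Left → -1, Center → -1, Right → 3; minimax = -1.
-10 ≠ -1, so there is no saddle point; optimal play is mixed.
Right is strictly dominated by Left (it gives Player 1 strictly more in every row), so Player 2 never plays it.
On the remaining 2×2 (a1, a2 vs Left, Center):
Let Player 1 play a1 with probability p. Expected payoff against Left: (-10)p + (-1)(1−p) = −9p − 1; against Center: (-1)p + (-10)(1−p) = 9p − 10.
Setting these equal: −9p − 1 = 9p − 10 ⇒ −18p = -9 ⇒ p = 1/2, and the value is (-9)·(1/2) − 1 = -11/2.
For Player 2: with q = P(Left), equating a1's and a2's payoffs gives −9q − 1 = 9q − 10 ⇒ q = 1/2.

1/2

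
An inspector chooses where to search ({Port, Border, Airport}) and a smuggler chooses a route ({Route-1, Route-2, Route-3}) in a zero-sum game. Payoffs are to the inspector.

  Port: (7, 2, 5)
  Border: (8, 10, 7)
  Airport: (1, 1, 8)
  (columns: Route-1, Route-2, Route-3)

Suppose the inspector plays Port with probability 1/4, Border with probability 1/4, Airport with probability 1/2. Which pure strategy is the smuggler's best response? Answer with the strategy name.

Route-2

If the smuggler plays Route-1, the inspector's expected payoff is (1/4)·7 + (1/4)·8 + (1/2)·1 = 17/4.
If the smuggler plays Route-2, the inspector's expected payoff is (1/4)·2 + (1/4)·10 + (1/2)·1 = 7/2.
If the smuggler plays Route-3, the inspector's expected payoff is (1/4)·5 + (1/4)·7 + (1/2)·8 = 7.
The smuggler minimizes the inspector's payoff; the smallest is 7/2, so the best response is Route-2.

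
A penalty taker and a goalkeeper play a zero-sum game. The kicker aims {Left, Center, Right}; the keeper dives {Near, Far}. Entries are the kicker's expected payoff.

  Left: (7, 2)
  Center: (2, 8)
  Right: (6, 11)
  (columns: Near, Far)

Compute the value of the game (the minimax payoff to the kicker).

Row minima: Left → 2, Center → 2, Right → 6; maximin = 6.
Column maxima: Near → 7, Far → 11; minimax = 7.
6 ≠ 7, so there is no saddle point; optimal play is mixed.
Center is strictly dominated by Right, so the kicker never plays it.
On the remaining 2×2 (Left, Right vs Near, Far):
Let the kicker play Left with probability p. Expected payoff against Near: 7p + 6(1−p) = p + 6; against Far: 2p + 11(1−p) = −9p + 11.
Setting these equal: p + 6 = −9p + 11 ⇒ 10p = 5 ⇒ p = 1/2, and the value is (1)·(1/2) + 6 = 13/2.
For the keeper: with q = P(Near), equating Left's and Right's payoffs gives 5q + 2 = −5q + 11 ⇒ q = 9/10.

13/2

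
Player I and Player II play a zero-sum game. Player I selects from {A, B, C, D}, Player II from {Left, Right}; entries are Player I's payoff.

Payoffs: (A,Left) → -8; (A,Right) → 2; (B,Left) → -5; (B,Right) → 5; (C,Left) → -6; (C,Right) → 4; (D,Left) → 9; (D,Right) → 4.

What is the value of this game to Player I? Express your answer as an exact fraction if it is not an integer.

13/3

Row minima: A → -8, B → -5, C → -6, D → 4; maximin = 4.
Column maxima: Left → 9, Right → 5; minimax = 5.
4 ≠ 5, so there is no saddle point; optimal play is mixed.
A is strictly dominated by B, so Player I never plays it.
C is strictly dominated by B, so Player I never plays it.
On the remaining 2×2 (B, D vs Left, Right):
Let Player I play B with probability p. Expected payoff against Left: (-5)p + 9(1−p) = −14p + 9; against Right: 5p + 4(1−p) = p + 4.
Setting these equal: −14p + 9 = p + 4 ⇒ −15p = -5 ⇒ p = 1/3, and the value is (-14)·(1/3) + 9 = 13/3.
For Player II: with q = P(Left), equating B's and D's payoffs gives −10q + 5 = 5q + 4 ⇒ q = 1/15.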